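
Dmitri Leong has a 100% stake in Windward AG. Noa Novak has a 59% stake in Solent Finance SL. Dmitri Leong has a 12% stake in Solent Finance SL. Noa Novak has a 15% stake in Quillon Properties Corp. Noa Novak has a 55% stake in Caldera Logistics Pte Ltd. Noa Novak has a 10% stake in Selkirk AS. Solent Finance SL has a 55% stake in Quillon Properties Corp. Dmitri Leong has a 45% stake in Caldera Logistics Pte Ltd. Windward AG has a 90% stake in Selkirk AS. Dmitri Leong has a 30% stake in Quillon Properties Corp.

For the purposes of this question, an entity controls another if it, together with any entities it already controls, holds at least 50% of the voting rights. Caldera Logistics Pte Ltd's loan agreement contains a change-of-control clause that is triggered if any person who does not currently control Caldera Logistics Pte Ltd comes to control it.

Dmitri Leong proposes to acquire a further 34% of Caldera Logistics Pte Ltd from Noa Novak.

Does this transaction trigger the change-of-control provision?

Yes

The purchase adds only to Dmitri's holdings (Noa's stake shrinks), so Dmitri is the only person who could newly come to control Caldera.
Dmitri holds 100% of Windward, so Dmitri controls Windward.
Windward holds 90% of Selkirk, so Dmitri controls Selkirk.
In Caldera, Dmitri's side holds only 45%, not ≥ 50%.
So before the transaction, Dmitri does not control Caldera.
After the purchase, Dmitri's direct stake in Caldera rises to 45% + 34% = 79%, and Noa's stake falls to 21%.
Dmitri holds 79% of Caldera, so Dmitri controls Caldera.
Dmitri did not control Caldera before and does after, so the clause is triggered.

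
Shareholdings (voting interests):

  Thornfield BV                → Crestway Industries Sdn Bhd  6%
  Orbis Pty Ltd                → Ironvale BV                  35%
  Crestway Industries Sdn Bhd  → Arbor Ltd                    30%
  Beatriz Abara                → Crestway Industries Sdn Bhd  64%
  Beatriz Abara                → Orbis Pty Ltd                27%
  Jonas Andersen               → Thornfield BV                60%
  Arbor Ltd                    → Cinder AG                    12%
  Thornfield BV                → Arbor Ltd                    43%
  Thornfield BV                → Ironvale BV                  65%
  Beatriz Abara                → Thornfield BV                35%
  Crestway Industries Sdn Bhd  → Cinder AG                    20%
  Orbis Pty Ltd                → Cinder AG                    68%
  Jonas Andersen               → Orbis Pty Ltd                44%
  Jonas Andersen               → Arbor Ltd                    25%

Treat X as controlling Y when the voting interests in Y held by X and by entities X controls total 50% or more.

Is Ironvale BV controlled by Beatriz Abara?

No

Beatriz holds 64% of Crestway, so Beatriz controls Crestway.
Neither Beatriz nor any entity Beatriz controls holds any voting interest in Ironvale.
So Beatriz does not control Ironvale.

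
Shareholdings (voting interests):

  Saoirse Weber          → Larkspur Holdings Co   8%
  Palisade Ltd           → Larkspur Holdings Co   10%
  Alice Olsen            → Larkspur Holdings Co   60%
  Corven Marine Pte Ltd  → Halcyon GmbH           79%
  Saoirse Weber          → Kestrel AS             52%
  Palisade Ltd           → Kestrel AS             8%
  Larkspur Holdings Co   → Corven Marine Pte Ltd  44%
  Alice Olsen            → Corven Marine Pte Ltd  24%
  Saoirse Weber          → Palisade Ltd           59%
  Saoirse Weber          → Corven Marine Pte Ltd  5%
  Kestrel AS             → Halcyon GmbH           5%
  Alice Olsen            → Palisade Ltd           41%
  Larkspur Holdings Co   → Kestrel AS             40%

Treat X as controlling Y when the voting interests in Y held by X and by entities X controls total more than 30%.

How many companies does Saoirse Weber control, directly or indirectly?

2

Saoirse holds 59% of Palisade, so Saoirse controls Palisade.
Saoirse and Palisade together hold 52% + 8% = 60% of Kestrel, so Saoirse controls Kestrel.
No other company's threshold is met.
Saoirse controls 2 companies.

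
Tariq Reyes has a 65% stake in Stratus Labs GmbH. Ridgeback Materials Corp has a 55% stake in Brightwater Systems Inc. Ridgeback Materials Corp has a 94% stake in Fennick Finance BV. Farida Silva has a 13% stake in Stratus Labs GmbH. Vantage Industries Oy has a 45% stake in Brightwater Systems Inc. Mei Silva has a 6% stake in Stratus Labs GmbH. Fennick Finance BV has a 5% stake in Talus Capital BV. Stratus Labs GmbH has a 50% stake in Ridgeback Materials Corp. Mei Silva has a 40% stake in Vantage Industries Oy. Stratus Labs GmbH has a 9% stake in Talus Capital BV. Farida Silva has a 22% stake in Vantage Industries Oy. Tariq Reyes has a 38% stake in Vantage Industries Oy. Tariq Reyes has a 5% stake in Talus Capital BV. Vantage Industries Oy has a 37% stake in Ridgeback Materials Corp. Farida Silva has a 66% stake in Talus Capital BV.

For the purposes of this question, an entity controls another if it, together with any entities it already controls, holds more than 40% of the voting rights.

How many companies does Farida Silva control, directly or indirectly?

Farida holds 66% of Talus, so Farida controls Talus.
No other company's threshold is met.
Farida controls 1 company.

1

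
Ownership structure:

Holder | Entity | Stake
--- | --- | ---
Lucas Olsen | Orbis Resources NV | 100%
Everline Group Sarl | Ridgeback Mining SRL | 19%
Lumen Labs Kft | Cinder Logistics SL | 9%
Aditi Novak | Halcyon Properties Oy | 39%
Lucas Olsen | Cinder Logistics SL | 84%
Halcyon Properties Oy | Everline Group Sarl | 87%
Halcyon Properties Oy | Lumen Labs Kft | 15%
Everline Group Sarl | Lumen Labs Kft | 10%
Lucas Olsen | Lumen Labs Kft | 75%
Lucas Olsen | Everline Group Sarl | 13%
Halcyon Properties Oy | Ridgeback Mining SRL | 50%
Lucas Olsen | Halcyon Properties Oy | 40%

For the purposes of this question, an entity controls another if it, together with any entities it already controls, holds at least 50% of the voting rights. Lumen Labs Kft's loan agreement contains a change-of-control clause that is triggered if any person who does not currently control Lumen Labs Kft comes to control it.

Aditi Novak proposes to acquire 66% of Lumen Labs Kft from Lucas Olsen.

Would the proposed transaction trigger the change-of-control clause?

Yes

The purchase adds only to Aditi's holdings (Lucas's stake shrinks), so Aditi is the only person who could newly come to control Lumen.
Aditi's largest direct stake is 39% in Halcyon, which does not meet the threshold, so Aditi controls no company.
Neither Aditi nor any entity Aditi controls holds any voting interest in Lumen.
So before the transaction, Aditi does not control Lumen.
After the purchase, Aditi holds 66% of Lumen directly, and Lucas's stake falls to 9%.
Aditi holds 66% of Lumen, so Aditi controls Lumen.
Aditi did not control Lumen before and does after, so the clause is triggered.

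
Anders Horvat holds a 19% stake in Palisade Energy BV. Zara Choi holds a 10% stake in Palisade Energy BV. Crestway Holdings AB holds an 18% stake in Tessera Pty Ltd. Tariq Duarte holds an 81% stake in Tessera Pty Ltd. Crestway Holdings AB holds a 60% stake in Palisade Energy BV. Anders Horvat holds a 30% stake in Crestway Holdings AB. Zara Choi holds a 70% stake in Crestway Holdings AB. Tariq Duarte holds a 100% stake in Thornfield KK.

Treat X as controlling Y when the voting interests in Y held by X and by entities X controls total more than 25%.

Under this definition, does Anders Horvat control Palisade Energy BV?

Anders holds 30% of Crestway, so Anders controls Crestway.
Anders and Crestway together hold 19% + 60% = 79% of Palisade, so Anders controls Palisade.

Yes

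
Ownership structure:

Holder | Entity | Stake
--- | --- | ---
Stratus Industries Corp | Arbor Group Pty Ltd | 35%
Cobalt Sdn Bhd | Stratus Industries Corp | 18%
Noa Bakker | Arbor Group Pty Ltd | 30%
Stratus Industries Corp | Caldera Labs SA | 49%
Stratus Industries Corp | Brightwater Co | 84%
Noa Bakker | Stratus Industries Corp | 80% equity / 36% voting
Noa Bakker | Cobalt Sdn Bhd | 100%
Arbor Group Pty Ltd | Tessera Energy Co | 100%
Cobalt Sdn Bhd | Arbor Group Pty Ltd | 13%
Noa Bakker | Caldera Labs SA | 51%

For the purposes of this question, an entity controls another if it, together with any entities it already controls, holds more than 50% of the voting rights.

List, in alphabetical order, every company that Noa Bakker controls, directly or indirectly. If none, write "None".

Arbor Group Pty Ltd, Brightwater Co, Caldera Labs SA, Cobalt Sdn Bhd, Stratus Industries Corp, Tessera Energy Co

Noa holds 100% of Cobalt, so Noa controls Cobalt.
Noa and Cobalt together hold 36% + 18% = 54% of Stratus, so Noa controls Stratus.
Stratus holds 84% of Brightwater, so Noa controls Brightwater.
Cobalt and Noa and Stratus together hold 13% + 30% + 35% = 78% of Arbor, so Noa controls Arbor.
Arbor holds 100% of Tessera, so Noa controls Tessera.
Stratus and Noa together hold 49% + 51% = 100% of Caldera, so Noa controls Caldera.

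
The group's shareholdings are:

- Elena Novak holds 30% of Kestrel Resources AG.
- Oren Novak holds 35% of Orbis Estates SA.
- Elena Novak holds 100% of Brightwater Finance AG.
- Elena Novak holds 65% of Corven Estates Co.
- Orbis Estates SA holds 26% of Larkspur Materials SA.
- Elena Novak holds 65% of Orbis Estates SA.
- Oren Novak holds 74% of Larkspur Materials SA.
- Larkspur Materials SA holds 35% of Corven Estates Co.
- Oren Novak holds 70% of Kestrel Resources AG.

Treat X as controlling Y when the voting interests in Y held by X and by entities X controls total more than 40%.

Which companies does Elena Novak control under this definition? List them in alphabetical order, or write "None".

Elena holds 65% of Orbis, so Elena controls Orbis.
Elena holds 100% of Brightwater, so Elena controls Brightwater.
Elena holds 65% of Corven, so Elena controls Corven.
No other company's threshold is met.

Brightwater Finance AG, Corven Estates Co, Orbis Estates SA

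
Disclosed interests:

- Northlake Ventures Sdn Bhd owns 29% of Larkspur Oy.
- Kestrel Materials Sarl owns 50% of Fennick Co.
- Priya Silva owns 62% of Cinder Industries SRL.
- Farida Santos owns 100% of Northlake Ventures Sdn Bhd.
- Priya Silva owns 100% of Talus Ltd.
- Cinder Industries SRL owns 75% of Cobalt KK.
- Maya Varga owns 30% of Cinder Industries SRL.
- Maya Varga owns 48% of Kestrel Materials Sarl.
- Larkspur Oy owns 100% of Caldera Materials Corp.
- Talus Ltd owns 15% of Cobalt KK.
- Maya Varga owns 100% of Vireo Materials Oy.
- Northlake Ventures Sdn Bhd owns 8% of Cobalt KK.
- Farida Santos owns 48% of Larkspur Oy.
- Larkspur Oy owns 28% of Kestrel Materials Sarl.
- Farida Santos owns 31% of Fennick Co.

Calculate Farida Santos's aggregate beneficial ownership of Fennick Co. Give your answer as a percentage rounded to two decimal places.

Farida reaches Fennick along 3 paths.
Direct stake: 31% = 31%.
Via Larkspur → Kestrel: 48% × 28% × 50% = 6.72%.
Via Northlake → Larkspur → Kestrel: 100% × 29% × 28% × 50% = 4.06%.
Total: 31% + 6.72% + 4.06% = 41.78%.

41.78%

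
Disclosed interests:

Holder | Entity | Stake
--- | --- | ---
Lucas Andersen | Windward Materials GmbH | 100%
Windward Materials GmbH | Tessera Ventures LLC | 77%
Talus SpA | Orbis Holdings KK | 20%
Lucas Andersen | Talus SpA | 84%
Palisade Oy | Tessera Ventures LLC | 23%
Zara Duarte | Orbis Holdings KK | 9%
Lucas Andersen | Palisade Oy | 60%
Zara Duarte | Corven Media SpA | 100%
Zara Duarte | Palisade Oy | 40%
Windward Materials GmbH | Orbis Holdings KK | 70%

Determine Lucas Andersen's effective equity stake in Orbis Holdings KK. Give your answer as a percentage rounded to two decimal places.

86.80%

Lucas reaches Orbis along 2 paths.
Via Windward: 100% × 70% = 70%.
Via Talus: 84% × 20% = 16.8%.
Total: 70% + 16.8% = 86.8%.
Rounded: 86.80%.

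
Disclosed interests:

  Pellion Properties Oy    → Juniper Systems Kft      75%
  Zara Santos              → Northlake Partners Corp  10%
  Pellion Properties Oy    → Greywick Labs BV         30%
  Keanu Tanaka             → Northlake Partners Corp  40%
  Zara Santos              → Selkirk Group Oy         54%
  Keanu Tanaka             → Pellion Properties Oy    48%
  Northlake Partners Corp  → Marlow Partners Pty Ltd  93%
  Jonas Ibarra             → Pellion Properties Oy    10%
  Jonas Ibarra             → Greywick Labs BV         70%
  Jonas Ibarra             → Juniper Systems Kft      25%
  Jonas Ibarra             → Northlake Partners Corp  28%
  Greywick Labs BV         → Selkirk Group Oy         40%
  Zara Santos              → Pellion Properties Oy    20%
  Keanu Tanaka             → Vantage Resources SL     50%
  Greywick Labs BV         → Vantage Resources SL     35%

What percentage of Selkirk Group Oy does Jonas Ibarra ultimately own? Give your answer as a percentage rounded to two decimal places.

29.20%

Jonas reaches Selkirk along 2 paths.
Via Greywick: 70% × 40% = 28%.
Via Pellion → Greywick: 10% × 30% × 40% = 1.2%.
Total: 28% + 1.2% = 29.2%.
Rounded: 29.20%.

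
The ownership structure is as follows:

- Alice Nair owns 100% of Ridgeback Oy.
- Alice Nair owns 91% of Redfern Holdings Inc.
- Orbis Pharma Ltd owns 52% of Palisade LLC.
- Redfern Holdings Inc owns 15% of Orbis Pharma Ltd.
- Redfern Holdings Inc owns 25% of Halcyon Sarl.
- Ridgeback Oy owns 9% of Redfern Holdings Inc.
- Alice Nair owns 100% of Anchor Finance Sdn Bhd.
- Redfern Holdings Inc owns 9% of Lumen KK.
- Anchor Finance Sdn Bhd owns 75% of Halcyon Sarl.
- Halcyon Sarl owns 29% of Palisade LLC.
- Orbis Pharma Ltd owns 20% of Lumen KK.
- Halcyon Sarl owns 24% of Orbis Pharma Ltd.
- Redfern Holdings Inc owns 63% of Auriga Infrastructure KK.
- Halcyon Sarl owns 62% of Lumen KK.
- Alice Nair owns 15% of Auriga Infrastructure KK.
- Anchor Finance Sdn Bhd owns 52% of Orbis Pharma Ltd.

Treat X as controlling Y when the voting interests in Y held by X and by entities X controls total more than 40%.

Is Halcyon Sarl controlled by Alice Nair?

Alice holds 100% of Anchor, so Alice controls Anchor.
Alice holds 100% of Ridgeback, so Alice controls Ridgeback.
Alice and Ridgeback together hold 91% + 9% = 100% of Redfern, so Alice controls Redfern.
Anchor and Redfern together hold 75% + 25% = 100% of Halcyon, so Alice controls Halcyon.

Yes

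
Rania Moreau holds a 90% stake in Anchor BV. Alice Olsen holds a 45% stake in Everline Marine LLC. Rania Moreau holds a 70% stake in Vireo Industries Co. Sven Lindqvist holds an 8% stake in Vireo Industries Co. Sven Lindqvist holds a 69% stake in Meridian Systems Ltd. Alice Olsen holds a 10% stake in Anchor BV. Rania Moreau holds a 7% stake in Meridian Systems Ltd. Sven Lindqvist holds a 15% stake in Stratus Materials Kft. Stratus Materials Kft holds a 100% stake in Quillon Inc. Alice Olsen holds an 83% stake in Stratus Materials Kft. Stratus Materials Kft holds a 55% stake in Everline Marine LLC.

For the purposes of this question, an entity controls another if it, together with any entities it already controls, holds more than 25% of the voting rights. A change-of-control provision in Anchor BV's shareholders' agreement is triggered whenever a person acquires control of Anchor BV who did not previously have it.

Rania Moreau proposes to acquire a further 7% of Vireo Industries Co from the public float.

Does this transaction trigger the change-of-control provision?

The purchase changes only Rania's holdings, so Rania is the only person who could newly come to control Anchor.
Rania holds 90% of Anchor, so Rania controls Anchor.
So Rania already controls Anchor before the transaction.
After the purchase, Rania's direct stake in Vireo rises to 70% + 7% = 77%.
Rania controlled Anchor already, so this is not a new person acquiring control; every other person's position is unchanged or reduced.
No new person acquires control, so the clause is not triggered.

No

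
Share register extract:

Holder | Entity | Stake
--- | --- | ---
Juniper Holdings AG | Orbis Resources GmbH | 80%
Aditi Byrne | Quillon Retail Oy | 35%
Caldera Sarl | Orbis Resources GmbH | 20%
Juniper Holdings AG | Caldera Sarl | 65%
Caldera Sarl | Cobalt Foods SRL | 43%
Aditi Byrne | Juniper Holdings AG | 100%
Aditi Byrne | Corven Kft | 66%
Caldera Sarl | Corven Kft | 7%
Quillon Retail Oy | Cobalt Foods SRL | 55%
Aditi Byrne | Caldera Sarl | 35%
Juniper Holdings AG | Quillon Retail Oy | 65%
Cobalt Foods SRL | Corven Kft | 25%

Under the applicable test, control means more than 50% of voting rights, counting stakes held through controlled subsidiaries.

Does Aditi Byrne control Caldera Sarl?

Yes

Aditi holds 100% of Juniper, so Aditi controls Juniper.
Juniper and Aditi together hold 65% + 35% = 100% of Caldera, so Aditi controls Caldera.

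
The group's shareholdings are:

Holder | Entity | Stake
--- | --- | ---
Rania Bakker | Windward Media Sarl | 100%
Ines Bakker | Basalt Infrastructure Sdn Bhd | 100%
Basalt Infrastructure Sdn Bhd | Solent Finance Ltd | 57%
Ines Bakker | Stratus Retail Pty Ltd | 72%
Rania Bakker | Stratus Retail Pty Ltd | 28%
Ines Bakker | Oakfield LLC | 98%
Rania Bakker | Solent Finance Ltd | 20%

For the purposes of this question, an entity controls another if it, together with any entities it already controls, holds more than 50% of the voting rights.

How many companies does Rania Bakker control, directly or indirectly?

1

Rania holds 100% of Windward, so Rania controls Windward.
No other company's threshold is met.
Rania controls 1 company.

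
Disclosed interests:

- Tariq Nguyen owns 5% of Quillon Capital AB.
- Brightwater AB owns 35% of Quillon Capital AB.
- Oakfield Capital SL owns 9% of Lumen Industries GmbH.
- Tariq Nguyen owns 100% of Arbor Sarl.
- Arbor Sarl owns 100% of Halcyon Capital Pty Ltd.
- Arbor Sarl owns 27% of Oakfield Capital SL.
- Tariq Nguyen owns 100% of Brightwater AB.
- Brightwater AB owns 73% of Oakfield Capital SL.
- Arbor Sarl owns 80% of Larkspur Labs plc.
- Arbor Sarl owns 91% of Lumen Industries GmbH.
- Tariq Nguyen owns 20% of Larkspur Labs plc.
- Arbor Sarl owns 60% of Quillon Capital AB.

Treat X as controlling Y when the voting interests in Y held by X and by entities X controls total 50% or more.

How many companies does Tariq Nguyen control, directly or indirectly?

Tariq holds 100% of Arbor, so Tariq controls Arbor.
Tariq holds 100% of Brightwater, so Tariq controls Brightwater.
Brightwater and Arbor together hold 73% + 27% = 100% of Oakfield, so Tariq controls Oakfield.
Tariq and Brightwater and Arbor together hold 5% + 35% + 60% = 100% of Quillon, so Tariq controls Quillon.
Oakfield and Arbor together hold 9% + 91% = 100% of Lumen, so Tariq controls Lumen.
Arbor holds 100% of Halcyon, so Tariq controls Halcyon.
Arbor and Tariq together hold 80% + 20% = 100% of Larkspur, so Tariq controls Larkspur.
Tariq controls 7 companies.

7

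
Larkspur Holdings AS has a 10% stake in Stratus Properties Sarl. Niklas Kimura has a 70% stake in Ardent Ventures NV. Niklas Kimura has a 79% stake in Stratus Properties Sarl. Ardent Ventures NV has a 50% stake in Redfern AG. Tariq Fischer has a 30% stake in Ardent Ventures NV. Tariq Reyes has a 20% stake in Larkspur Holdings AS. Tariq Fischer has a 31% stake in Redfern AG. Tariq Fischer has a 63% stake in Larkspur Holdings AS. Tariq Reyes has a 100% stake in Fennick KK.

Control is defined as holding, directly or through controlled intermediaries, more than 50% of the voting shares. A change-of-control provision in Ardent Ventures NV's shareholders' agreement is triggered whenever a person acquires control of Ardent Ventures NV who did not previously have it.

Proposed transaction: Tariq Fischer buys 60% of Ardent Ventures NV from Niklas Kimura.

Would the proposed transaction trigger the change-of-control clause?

Yes

The purchase adds only to Tariq Fischer's holdings (Niklas's stake shrinks), so Tariq Fischer is the only person who could newly come to control Ardent.
Tariq Fischer holds 63% of Larkspur, so Tariq Fischer controls Larkspur.
In Ardent, Tariq Fischer's side holds only 30%, not > 50%.
So before the transaction, Tariq Fischer does not control Ardent.
After the purchase, Tariq Fischer's direct stake in Ardent rises to 30% + 60% = 90%, and Niklas's stake falls to 10%.
Tariq Fischer holds 90% of Ardent, so Tariq Fischer controls Ardent.
Tariq Fischer did not control Ardent before and does after, so the clause is triggered.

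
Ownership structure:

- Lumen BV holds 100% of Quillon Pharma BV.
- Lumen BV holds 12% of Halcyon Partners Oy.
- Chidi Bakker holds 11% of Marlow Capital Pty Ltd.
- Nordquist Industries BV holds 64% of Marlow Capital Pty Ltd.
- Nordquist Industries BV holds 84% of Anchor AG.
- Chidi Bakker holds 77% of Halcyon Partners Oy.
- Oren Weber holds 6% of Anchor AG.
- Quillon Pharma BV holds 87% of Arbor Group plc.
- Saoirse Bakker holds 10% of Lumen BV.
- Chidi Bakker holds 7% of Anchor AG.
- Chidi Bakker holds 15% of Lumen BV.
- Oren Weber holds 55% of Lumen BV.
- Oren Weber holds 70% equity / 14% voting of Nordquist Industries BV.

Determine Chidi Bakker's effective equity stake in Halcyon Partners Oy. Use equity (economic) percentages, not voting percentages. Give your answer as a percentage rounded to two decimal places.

Chidi reaches Halcyon along 2 paths.
Direct stake: 77% = 77%.
Via Lumen: 15% × 12% = 1.8%.
Total: 77% + 1.8% = 78.8%.
Rounded: 78.80%.

78.80%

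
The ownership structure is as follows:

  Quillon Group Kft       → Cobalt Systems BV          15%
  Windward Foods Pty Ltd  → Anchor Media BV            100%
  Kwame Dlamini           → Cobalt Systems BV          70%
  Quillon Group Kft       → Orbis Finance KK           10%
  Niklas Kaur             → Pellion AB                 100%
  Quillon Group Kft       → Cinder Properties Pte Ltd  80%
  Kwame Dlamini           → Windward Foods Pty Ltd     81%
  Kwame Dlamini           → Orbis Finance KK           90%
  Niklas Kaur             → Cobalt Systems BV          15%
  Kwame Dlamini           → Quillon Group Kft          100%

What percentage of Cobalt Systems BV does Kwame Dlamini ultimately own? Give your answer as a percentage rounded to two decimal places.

Kwame reaches Cobalt along 2 paths.
Via Quillon: 100% × 15% = 15%.
Direct stake: 70% = 70%.
Total: 15% + 70% = 85%.
Rounded: 85.00%.

85.00%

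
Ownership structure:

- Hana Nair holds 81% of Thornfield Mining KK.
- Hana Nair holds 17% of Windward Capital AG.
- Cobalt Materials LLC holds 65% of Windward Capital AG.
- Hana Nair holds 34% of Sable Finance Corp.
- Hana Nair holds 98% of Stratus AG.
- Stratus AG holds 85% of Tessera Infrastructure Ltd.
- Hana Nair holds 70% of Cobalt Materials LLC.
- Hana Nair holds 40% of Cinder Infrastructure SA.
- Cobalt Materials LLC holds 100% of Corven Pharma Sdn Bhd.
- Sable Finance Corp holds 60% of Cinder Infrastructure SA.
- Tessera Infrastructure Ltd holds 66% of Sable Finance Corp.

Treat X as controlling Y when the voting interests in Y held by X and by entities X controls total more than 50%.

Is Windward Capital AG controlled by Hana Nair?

Yes

Hana holds 70% of Cobalt, so Hana controls Cobalt.
Hana and Cobalt together hold 17% + 65% = 82% of Windward, so Hana controls Windward.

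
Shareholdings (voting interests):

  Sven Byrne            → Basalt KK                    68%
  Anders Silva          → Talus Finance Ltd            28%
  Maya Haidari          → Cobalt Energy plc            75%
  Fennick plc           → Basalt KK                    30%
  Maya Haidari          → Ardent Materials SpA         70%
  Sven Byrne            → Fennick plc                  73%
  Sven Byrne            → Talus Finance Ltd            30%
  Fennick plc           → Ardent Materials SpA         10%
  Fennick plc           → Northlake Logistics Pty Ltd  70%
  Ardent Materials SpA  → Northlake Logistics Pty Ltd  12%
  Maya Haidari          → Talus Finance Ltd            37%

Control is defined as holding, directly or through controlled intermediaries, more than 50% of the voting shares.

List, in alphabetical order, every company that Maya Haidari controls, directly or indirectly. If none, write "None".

Ardent Materials SpA, Cobalt Energy plc

Maya holds 70% of Ardent, so Maya controls Ardent.
Maya holds 75% of Cobalt, so Maya controls Cobalt.
No other company's threshold is met.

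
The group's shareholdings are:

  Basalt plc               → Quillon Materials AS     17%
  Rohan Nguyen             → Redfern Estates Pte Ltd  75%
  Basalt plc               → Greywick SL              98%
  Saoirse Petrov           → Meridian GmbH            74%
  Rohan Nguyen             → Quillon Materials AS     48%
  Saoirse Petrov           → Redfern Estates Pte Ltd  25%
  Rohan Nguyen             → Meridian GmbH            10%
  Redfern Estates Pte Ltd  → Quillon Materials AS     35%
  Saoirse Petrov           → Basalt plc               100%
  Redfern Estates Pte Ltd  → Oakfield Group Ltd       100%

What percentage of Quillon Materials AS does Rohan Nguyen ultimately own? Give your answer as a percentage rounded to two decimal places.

74.25%

Rohan reaches Quillon along 2 paths.
Via Redfern: 75% × 35% = 26.25%.
Direct stake: 48% = 48%.
Total: 26.25% + 48% = 74.25%.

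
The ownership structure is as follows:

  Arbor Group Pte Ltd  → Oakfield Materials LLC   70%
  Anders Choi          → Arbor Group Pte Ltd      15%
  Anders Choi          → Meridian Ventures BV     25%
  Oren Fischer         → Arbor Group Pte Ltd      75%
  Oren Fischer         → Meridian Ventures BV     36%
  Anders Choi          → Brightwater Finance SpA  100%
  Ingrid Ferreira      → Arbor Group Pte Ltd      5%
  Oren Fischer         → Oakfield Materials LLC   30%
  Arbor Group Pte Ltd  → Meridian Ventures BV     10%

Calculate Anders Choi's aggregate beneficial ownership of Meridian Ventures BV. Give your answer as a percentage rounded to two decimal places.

Anders reaches Meridian along 2 paths.
Via Arbor: 15% × 10% = 1.5%.
Direct stake: 25% = 25%.
Total: 1.5% + 25% = 26.5%.
Rounded: 26.50%.

26.50%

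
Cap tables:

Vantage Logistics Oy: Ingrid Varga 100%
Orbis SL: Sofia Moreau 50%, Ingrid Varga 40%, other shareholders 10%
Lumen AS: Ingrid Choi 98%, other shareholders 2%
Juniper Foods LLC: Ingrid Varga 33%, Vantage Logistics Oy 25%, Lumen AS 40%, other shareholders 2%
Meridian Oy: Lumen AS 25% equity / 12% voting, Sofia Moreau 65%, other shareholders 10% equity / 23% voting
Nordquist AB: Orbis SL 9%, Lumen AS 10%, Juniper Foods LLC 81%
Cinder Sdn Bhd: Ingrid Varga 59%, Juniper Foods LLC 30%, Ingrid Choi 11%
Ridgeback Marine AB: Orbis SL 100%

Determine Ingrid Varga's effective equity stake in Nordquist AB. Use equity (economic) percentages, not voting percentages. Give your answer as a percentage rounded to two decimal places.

50.58%

Ingrid Varga reaches Nordquist along 3 paths.
Via Orbis: 40% × 9% = 3.6%.
Via Juniper: 33% × 81% = 26.73%.
Via Vantage → Juniper: 100% × 25% × 81% = 20.25%.
Total: 3.6% + 26.73% + 20.25% = 50.58%.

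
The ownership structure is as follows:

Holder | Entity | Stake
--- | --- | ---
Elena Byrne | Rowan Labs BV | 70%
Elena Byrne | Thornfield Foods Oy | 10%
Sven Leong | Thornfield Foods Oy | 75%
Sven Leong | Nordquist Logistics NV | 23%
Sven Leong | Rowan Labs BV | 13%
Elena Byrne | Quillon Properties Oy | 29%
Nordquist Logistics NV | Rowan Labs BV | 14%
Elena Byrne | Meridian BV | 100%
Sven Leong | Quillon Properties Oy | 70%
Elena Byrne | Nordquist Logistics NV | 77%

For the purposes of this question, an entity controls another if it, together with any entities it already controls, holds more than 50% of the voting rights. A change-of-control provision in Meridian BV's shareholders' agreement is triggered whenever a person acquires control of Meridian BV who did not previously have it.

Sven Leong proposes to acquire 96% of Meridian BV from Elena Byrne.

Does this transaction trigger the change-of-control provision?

Yes

The purchase adds only to Sven's holdings (Elena's stake shrinks), so Sven is the only person who could newly come to control Meridian.
Sven holds 75% of Thornfield, so Sven controls Thornfield.
Sven holds 70% of Quillon, so Sven controls Quillon.
Neither Sven nor any entity Sven controls holds any voting interest in Meridian.
So before the transaction, Sven does not control Meridian.
After the purchase, Sven holds 96% of Meridian directly, and Elena's stake falls to 4%.
Sven holds 96% of Meridian, so Sven controls Meridian.
Sven did not control Meridian before and does after, so the clause is triggered.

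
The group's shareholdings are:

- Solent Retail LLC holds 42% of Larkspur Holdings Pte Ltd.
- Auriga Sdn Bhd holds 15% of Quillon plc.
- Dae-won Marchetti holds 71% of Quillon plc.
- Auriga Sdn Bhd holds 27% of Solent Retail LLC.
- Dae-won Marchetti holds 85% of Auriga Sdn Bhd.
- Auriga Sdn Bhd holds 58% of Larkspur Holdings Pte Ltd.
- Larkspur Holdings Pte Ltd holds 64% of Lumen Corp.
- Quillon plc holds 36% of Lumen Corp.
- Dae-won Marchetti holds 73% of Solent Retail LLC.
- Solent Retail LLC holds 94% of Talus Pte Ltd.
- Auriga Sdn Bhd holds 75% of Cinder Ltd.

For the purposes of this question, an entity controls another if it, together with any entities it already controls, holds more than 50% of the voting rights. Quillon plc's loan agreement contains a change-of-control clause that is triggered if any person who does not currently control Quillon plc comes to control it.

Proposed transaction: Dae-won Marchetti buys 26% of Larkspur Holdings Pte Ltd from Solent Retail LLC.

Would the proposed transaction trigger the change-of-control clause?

The purchase adds only to Dae-won's holdings (Solent's stake shrinks), so Dae-won is the only person who could newly come to control Quillon.
Dae-won holds 85% of Auriga, so Dae-won controls Auriga.
Auriga and Dae-won together hold 15% + 71% = 86% of Quillon, so Dae-won controls Quillon.
So Dae-won already controls Quillon before the transaction.
After the purchase, Dae-won holds 26% of Larkspur directly, and Solent's stake falls to 16%.
Dae-won controlled Quillon already, so this is not a new person acquiring control; every other person's position is unchanged or reduced.
No new person acquires control, so the clause is not triggered.

No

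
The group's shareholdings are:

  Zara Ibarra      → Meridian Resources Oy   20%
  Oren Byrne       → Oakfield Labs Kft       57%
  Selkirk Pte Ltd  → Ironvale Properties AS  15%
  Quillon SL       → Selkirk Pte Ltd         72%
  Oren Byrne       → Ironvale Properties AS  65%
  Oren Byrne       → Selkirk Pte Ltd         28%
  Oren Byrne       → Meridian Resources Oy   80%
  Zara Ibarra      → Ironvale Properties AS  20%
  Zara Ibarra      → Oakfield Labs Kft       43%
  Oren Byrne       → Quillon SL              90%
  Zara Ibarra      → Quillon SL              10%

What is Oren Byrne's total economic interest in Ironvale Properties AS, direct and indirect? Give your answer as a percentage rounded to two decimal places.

78.92%

Oren reaches Ironvale along 3 paths.
Direct stake: 65% = 65%.
Via Selkirk: 28% × 15% = 4.2%.
Via Quillon → Selkirk: 90% × 72% × 15% = 9.72%.
Total: 65% + 4.2% + 9.72% = 78.92%.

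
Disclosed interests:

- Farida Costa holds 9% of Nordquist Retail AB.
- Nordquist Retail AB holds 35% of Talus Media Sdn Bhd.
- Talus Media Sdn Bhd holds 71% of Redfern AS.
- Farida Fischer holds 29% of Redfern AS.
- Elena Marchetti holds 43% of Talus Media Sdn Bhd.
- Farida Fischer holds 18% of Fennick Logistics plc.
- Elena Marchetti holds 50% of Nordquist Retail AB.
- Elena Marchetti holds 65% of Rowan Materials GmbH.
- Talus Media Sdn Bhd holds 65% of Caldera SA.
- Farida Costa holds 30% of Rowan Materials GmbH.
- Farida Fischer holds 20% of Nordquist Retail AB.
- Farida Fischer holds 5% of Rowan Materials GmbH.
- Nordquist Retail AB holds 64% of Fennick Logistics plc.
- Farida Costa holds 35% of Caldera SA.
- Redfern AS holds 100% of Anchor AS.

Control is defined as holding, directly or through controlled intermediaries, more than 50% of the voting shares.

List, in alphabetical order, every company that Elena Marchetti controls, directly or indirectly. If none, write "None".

Elena holds 65% of Rowan, so Elena controls Rowan.
No other company's threshold is met.

Rowan Materials GmbH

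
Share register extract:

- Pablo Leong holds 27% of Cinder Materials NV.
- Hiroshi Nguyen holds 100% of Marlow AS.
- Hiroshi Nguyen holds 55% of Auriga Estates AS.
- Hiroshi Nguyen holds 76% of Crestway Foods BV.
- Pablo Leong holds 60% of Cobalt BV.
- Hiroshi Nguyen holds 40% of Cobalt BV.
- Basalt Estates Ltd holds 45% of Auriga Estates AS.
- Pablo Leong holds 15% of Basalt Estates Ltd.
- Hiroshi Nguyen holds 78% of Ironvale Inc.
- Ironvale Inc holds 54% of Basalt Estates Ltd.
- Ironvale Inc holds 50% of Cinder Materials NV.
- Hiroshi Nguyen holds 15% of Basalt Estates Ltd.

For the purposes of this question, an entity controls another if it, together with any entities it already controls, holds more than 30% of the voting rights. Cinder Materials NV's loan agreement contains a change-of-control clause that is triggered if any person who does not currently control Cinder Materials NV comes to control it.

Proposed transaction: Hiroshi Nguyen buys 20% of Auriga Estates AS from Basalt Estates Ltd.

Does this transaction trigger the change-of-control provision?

The purchase adds only to Hiroshi's holdings (Basalt's stake shrinks), so Hiroshi is the only person who could newly come to control Cinder.
Hiroshi holds 78% of Ironvale, so Hiroshi controls Ironvale.
Ironvale holds 50% of Cinder, so Hiroshi controls Cinder.
So Hiroshi already controls Cinder before the transaction.
After the purchase, Hiroshi's direct stake in Auriga rises to 55% + 20% = 75%, and Basalt's stake falls to 25%.
Hiroshi controlled Cinder already, so this is not a new person acquiring control; every other person's position is unchanged or reduced.
No new person acquires control, so the clause is not triggered.

No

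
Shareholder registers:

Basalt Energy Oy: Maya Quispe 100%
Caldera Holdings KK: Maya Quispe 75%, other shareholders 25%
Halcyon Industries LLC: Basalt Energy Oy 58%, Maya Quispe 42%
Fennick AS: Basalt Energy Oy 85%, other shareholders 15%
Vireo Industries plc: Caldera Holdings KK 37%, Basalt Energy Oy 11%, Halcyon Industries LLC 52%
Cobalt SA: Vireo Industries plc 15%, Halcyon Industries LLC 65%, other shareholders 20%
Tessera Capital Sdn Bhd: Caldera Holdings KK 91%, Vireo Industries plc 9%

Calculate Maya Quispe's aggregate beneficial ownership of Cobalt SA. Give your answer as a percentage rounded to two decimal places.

Maya reaches Cobalt along 6 paths.
Via Caldera → Vireo: 75% × 37% × 15% = 4.1625%.
Via Basalt → Vireo: 100% × 11% × 15% = 1.65%.
Via Basalt → Halcyon → Vireo: 100% × 58% × 52% × 15% = 4.524%.
Via Halcyon → Vireo: 42% × 52% × 15% = 3.276%.
Via Basalt → Halcyon: 100% × 58% × 65% = 37.7%.
Via Halcyon: 42% × 65% = 27.3%.
Total: 4.1625% + 1.65% + 4.524% + 3.276% + 37.7% + 27.3% = 78.6125%.
Rounded: 78.61%.

78.61%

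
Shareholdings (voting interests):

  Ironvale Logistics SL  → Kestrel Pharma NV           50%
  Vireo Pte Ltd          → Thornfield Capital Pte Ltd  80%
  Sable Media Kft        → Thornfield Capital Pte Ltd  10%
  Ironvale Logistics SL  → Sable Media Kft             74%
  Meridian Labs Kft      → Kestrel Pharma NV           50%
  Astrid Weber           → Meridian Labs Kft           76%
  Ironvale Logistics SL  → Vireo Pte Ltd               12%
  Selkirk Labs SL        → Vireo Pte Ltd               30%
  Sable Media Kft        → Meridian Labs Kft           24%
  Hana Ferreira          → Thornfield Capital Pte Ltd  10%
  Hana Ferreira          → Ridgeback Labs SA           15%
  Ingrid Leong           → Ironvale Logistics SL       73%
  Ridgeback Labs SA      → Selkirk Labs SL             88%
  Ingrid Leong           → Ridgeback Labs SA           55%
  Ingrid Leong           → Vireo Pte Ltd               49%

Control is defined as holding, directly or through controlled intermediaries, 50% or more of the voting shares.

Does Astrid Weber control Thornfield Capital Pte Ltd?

Astrid holds 76% of Meridian, so Astrid controls Meridian.
Meridian holds 50% of Kestrel, so Astrid controls Kestrel.
Neither Astrid nor any entity Astrid controls holds any voting interest in Thornfield.
So Astrid does not control Thornfield.

No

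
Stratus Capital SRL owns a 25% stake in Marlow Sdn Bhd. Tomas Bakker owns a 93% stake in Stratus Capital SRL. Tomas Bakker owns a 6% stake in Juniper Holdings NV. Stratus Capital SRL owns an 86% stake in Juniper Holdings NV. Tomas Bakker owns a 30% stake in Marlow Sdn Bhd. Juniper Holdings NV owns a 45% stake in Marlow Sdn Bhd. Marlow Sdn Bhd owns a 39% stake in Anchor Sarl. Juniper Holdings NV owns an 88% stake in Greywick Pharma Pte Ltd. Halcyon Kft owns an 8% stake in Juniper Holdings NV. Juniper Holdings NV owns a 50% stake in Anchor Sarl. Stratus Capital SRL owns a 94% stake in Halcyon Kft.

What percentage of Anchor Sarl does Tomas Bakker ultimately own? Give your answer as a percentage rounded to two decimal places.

83.57%

Tomas reaches Anchor along 8 paths.
Via Marlow: 30% × 39% = 11.7%.
Via Stratus → Juniper → Marlow: 93% × 86% × 45% × 39% = 14.03649%.
Via Juniper → Marlow: 6% × 45% × 39% = 1.053%.
Via Stratus → Halcyon → Juniper → Marlow: 93% × 94% × 8% × 45% × 39% = 1.2273768%.
Via Stratus → Marlow: 93% × 25% × 39% = 9.0675%.
Via Stratus → Juniper: 93% × 86% × 50% = 39.99%.
Via Juniper: 6% × 50% = 3%.
Via Stratus → Halcyon → Juniper: 93% × 94% × 8% × 50% = 3.4968%.
Total: 11.7% + 14.03649% + 1.053% + 1.2273768% + 9.0675% + 39.99% + 3% + 3.4968% = 83.5711668%.
Rounded: 83.57%.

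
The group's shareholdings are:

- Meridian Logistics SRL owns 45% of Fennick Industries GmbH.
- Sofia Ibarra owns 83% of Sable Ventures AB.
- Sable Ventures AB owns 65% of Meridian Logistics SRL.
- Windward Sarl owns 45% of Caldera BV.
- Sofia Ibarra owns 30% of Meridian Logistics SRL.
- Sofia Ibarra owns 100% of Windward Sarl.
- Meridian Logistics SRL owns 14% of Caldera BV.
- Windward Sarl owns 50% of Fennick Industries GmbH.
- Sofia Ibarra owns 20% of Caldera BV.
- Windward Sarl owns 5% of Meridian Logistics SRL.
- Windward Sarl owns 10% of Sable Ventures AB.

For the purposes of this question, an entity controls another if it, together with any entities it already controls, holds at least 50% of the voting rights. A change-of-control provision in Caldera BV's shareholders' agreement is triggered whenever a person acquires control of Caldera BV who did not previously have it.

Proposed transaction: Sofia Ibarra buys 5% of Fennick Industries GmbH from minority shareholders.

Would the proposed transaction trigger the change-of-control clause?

The purchase changes only Sofia's holdings, so Sofia is the only person who could newly come to control Caldera.
Sofia holds 100% of Windward, so Sofia controls Windward.
Windward and Sofia together hold 10% + 83% = 93% of Sable, so Sofia controls Sable.
Sofia and Windward and Sable together hold 30% + 5% + 65% = 100% of Meridian, so Sofia controls Meridian.
Meridian and Windward and Sofia together hold 14% + 45% + 20% = 79% of Caldera, so Sofia controls Caldera.
So Sofia already controls Caldera before the transaction.
After the purchase, Sofia holds 5% of Fennick directly.
Sofia controlled Caldera already, so this is not a new person acquiring control; every other person's position is unchanged or reduced.
No new person acquires control, so the clause is not triggered.

No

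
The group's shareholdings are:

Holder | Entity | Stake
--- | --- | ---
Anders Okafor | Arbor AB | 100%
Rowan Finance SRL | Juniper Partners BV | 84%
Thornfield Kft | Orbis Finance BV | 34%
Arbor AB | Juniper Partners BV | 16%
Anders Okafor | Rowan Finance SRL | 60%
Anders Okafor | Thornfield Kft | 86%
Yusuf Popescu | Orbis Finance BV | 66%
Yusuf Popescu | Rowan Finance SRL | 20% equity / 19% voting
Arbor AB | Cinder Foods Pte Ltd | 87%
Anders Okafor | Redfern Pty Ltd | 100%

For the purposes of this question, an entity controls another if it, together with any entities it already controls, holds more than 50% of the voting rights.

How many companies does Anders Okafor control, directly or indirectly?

Anders holds 60% of Rowan, so Anders controls Rowan.
Anders holds 100% of Arbor, so Anders controls Arbor.
Anders holds 86% of Thornfield, so Anders controls Thornfield.
Arbor holds 87% of Cinder, so Anders controls Cinder.
Anders holds 100% of Redfern, so Anders controls Redfern.
Rowan and Arbor together hold 84% + 16% = 100% of Juniper, so Anders controls Juniper.
No other company's threshold is met.
Anders controls 6 companies.

6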